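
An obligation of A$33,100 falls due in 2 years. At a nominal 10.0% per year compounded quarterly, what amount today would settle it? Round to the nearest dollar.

A$27,167

i = 0.1/4 = 0.025 per quarter; n = 2·4 = 8.
Discount factor = (1+0.025)^(−8) = 0.820747; PV = 33,100 × 0.820747 = 27,166.7115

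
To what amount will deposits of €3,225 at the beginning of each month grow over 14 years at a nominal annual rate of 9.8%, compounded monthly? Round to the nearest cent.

€1,163,044.02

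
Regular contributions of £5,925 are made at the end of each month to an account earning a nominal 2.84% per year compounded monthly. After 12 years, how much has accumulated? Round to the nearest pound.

£1,015,193

With 12 periods per year: i = 0.00236667, n = 144.
FV = PMT · [(1+i)^n − 1] / i = 5925 · 171.340548 = 1,015,192.7496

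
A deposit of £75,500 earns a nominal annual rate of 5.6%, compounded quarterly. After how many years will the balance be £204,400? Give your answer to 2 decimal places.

17.91 years

Periodic rate i = 0.056/4 = 0.014.
n = ln(204400/75500) / ln(1+0.014) = ln(2.70728) / 0.013903 = 71.6358 quarters
= 71.6358/4 years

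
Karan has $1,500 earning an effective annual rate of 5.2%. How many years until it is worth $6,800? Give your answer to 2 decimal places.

n = ln(6800/1500) / ln(1+0.052) = ln(4.53333) / 0.050693 = 29.8158 years

29.82 years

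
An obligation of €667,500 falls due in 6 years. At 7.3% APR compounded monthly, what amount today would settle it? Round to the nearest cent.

Periodic rate i = 0.073/12 = 0.00608333; n = 6 × 12 = 72 periods.
PV = FV·(1+i)^(−n) = 667,500 × 0.646183 = 431,326.8959

€431,326.90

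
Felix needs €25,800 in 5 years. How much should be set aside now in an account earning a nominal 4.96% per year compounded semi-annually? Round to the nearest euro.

€20,194

Periodic rate i = 0.0496/2 = 0.0248; n = 5 × 2 = 10 periods.
PV = 25,800 / (1 + 0.0248)^10 = 25,800 / 1.277589 = 20,194.2877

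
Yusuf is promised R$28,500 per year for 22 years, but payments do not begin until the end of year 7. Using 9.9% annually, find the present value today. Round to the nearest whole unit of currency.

PV at t=6 (ordinary 22-year annuity): 28500 × a(22|0.099) = 28500 × 8.835063 = 251,799.2944
Discount back 6 years: 251,799.2944 × (1+0.099)^(−6) = 251,799.2944 × 0.567563 = 142,911.8872

R$142,912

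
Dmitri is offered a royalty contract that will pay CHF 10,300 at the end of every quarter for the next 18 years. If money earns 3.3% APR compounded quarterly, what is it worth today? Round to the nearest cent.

CHF 557,496.59

With 4 periods per year: i = 0.00825, n = 72.
PV = 10300 × [1 − (1+0.00825)^(−72)] / 0.00825 = 10300 × 54.125883 = 557,496.5908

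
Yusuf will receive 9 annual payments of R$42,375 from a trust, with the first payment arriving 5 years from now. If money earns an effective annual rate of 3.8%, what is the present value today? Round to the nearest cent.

PV at t=4 (ordinary 9-year annuity): 42375 × a(9|0.038) = 42375 × 7.503562 = 317,963.4393
Discount back 4 years: 317,963.4393 × (1+0.038)^(−4) = 317,963.4393 × 0.861411 = 273,897.3131

R$273,897.31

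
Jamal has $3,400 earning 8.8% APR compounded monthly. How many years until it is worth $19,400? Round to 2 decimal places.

Periodic rate i = 0.088/12 = 0.00733333.
(1+i)^n = 19400/3400 = 5.70588, so n = ln 5.70588 / ln 1.00733 = 238.3466 months
= 238.3466/12 years

19.86 years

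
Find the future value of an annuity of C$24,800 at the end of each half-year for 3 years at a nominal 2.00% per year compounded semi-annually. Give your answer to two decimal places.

With 2 periods per year: i = 0.01, n = 6.
FV = 24800 × [(1+0.01)^6 − 1] / 0.01 = 24800 × 6.152015 = 152,569.9735

C$152,569.97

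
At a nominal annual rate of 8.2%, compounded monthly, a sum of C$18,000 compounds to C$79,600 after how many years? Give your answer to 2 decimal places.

18.19 years

Periodic rate i = 0.082/12 = 0.00683333.
n = ln(79600/18000) / ln(1+0.00683333) = ln(4.42222) / 0.006810 = 218.2999 months
= 218.2999/12 years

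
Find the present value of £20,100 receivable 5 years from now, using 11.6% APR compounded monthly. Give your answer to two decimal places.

With 12 periods per year: i = 0.00966667, n = 60.
PV = FV·(1+i)^(−n) = 20,100 × 0.561460 = 11,285.3476

£11,285.35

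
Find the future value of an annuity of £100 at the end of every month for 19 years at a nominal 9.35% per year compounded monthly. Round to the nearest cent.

i = 0.0935/12 = 0.00779167 per month; n = 19·12 = 228.
Accumulation factor s(228|0.00779167) = 624.846072; FV = 100 × 624.846072 = 62,484.6072

£62,484.61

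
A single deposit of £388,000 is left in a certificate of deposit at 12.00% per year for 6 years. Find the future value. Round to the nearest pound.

£765,843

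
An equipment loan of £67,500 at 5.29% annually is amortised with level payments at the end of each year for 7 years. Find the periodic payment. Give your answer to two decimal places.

Annuity-PV factor = 5.726048; PMT = 67500 / 5.726048 = 11,788.2341

£11,788.23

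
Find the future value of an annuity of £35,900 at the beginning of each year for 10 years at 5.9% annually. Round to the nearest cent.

£498,761.68

FV = 35900 × [(1+0.059)^10 − 1] / 0.059 × (1+i) = 35900 × 13.893083 = 498,761.6770
Payments are at the start of each period, so multiply by (1+i).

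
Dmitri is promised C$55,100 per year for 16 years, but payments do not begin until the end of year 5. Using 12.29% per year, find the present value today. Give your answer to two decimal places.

Value one period before first payment (t=4): 55100 × [1 − (1+0.1229)^(−16)] / 0.1229 = 55100 × 6.863220 = 378,163.4426
Discount back 4 years: 378,163.4426 × (1+0.1229)^(−4) = 378,163.4426 × 0.628978 = 237,856.6049

C$237,856.60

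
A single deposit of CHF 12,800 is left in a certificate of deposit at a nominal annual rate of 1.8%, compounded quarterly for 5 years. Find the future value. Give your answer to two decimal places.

CHF 14,002.60

Periodic rate i = 0.018/4 = 0.0045; n = 5 × 4 = 20 periods.
FV = PV·(1+i)^n = 12,800 × 1.093953 = 14,002.6035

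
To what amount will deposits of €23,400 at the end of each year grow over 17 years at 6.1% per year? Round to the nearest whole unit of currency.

€666,051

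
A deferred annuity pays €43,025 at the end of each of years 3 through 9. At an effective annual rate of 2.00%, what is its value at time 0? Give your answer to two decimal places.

PV at t=2 (ordinary 7-year annuity): 43025 × a(7|0.02) = 43025 × 6.471991 = 278,457.4158
PV₀ = 278,457.4158 / (1+0.02)^2 = 278,457.4158 / 1.040400 = 267,644.5749

€267,644.57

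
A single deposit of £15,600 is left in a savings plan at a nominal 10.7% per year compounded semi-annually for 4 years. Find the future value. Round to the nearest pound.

£23,670

i = 0.107/2 = 0.0535 per half-year; n = 4·2 = 8.
FV = 15,600 × (1 + 0.0535)^8 = 23,670.1450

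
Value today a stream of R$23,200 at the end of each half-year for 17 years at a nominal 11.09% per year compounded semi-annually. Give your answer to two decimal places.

Periodic rate i = 0.1109/2 = 0.05545; n = 17 × 2 = 34 periods.
PV = PMT · [1 − (1+i)^(−n)] / i = 23200 · 15.155423 = 351,605.8105

R$351,605.81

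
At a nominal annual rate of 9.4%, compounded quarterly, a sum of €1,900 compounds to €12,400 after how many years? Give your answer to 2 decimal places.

Periodic rate i = 0.094/4 = 0.0235.
(1+i)^n = 12400/1900 = 6.52632, so n = ln 6.52632 / ln 1.0235 = 80.7574 quarters
= 80.7574/4 years

20.19 years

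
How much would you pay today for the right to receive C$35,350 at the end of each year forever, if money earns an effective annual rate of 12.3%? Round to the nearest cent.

C$287,398.37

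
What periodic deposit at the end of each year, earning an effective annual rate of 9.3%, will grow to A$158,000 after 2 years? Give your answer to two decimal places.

A$75,489.73

FV-annuity factor = 2.093000; PMT = 158000 / 2.093000 = 75,489.7277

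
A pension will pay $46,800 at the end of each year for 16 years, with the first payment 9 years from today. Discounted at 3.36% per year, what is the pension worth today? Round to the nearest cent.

$439,114.20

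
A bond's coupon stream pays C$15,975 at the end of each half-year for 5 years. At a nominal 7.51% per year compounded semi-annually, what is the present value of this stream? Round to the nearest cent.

Periodic rate i = 0.0751/2 = 0.03755; n = 5 × 2 = 10 periods.
Annuity factor a(10|0.03755) = 8.210731; PV = 15975 × 8.210731 = 131,166.4228

C$131,166.42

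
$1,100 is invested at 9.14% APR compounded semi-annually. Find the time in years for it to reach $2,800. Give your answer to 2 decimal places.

Periodic rate i = 0.0914/2 = 0.0457.
n = ln(2800/1100) / ln(1+0.0457) = ln(2.54545) / 0.044687 = 20.9081 half-years
= 20.9081/2 years

10.45 years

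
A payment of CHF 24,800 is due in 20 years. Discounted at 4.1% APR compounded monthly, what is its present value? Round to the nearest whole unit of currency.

CHF 10,938

Periodic rate i = 0.041/12 = 0.00341667; n = 20 × 12 = 240 periods.
PV = FV·(1+i)^(−n) = 24,800 × 0.441048 = 10,937.9818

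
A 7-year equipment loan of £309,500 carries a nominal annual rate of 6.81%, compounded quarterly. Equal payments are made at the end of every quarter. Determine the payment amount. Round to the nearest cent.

i = 0.0681/4 = 0.017025 per quarter; n = 7·4 = 28.
PMT = 309500 / ( [1 − (1+0.017025)^(−28)] / 0.017025 ) = 309500 / 22.124829 = 13,988.8087

£13,988.81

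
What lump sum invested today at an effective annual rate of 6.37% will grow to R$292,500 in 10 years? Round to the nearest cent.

R$157,737.25

PV = FV·(1+i)^(−n) = 292,500 × 0.539273 = 157,737.2547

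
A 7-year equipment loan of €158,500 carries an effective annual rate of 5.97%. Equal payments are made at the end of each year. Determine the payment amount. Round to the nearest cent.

PMT = 158500 / ( [1 − (1+0.0597)^(−7)] / 0.0597 ) = 158500 / 5.588339 = 28,362.6325

€28,362.63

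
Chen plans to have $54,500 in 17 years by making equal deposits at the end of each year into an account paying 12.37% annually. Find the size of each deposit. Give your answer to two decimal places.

$1,076.60

FV-annuity factor = 50.622505; PMT = 54500 / 50.622505 = 1,076.5963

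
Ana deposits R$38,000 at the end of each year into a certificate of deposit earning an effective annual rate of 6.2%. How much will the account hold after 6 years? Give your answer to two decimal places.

R$266,400.69

FV = PMT · [(1+i)^n − 1] / i = 38000 · 7.010544 = 266,400.6908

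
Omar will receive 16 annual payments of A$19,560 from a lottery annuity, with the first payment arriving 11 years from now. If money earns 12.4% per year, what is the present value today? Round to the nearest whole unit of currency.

A$41,459

Value one period before first payment (t=10): 19560 × [1 − (1+0.124)^(−16)] / 0.124 = 19560 × 6.821956 = 133,437.4638
Discount back 10 years: 133,437.4638 × (1+0.124)^(−10) = 133,437.4638 × 0.310697 = 41,458.6032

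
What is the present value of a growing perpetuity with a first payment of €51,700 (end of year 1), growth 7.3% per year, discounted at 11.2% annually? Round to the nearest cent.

€1,325,641.03

PV = PMT / (i − g) = 51700 / (0.112 − 0.073) = 51700 / 0.039000 = 1,325,641.0256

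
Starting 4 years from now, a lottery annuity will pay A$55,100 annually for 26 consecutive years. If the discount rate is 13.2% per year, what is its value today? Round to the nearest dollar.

PV at t=3 (ordinary 26-year annuity): 55100 × a(26|0.132) = 55100 × 7.274166 = 400,806.5556
PV₀ = 400,806.5556 / (1+0.132)^3 = 400,806.5556 / 1.450572 = 276,309.3211

A$276,309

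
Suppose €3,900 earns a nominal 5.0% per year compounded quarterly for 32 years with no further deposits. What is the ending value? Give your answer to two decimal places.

€19,126.20

With 4 periods per year: i = 0.0125, n = 128.
FV = 3,900 × (1 + 0.0125)^128 = 19,126.1998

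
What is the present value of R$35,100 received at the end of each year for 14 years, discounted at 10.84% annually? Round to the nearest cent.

PV = PMT · [1 − (1+i)^(−n)] / i = 35100 · 7.041259 = 247,148.1902

R$247,148.19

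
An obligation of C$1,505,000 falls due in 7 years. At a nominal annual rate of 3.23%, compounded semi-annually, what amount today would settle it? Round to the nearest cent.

C$1,202,616.06

With 2 periods per year: i = 0.01615, n = 14.
Discount factor = (1+0.01615)^(−14) = 0.799080; PV = 1,505,000 × 0.799080 = 1,202,616.0594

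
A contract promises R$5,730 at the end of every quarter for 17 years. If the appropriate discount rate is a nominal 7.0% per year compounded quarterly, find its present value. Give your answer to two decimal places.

R$226,787.29

Periodic rate i = 0.07/4 = 0.0175; n = 17 × 4 = 68 periods.
Annuity factor a(68|0.0175) = 39.578934; PV = 5730 × 39.578934 = 226,787.2904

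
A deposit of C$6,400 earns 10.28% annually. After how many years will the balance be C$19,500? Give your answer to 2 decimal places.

11.39 years

n = ln(19500/6400) / ln(1+0.1028) = ln(3.04688) / 0.097852 = 11.3857 years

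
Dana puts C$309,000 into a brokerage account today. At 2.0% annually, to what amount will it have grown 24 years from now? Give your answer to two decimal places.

C$497,007.11

FV = PV·(1+i)^n = 309,000 × 1.608437 = 497,007.1101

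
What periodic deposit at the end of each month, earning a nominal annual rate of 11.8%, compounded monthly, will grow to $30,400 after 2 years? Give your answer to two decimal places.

Periodic rate i = 0.118/12 = 0.00983333; n = 2 × 12 = 24 periods.
PMT = 30400 / ( [(1+0.00983333)^24 − 1] / 0.00983333 ) = 30400 / 26.920223 = 1,129.2626

$1,129.26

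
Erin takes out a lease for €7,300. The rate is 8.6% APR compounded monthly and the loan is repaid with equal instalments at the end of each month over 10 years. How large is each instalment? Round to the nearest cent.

Periodic rate i = 0.086/12 = 0.00716667; n = 10 × 12 = 120 periods.
PMT = 7300 / ( [1 − (1+0.00716667)^(−120)] / 0.00716667 ) = 7300 / 80.307639 = 90.9004

€90.90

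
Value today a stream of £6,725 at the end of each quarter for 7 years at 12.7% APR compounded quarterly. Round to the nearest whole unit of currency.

i = 0.127/4 = 0.03175 per quarter; n = 7·4 = 28.
PV = 6725 × [1 − (1+0.03175)^(−28)] / 0.03175 = 6725 × 18.368899 = 123,530.8482

£123,531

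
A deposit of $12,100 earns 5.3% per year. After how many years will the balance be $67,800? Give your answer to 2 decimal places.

(1+i)^n = 67800/12100 = 5.60331, so n = ln 5.60331 / ln 1.053 = 33.3704 years

33.37 years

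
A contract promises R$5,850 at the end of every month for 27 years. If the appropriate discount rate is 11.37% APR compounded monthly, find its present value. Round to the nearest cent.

With 12 periods per year: i = 0.009475, n = 324.
PV = 5850 × [1 − (1+0.009475)^(−324)] / 0.009475 = 5850 × 100.569748 = 588,333.0276

R$588,333.03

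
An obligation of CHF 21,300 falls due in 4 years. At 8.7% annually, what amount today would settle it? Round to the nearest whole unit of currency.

PV = 21,300 / (1 + 0.087)^4 = 21,300 / 1.396105 = 15,256.7288

CHF 15,257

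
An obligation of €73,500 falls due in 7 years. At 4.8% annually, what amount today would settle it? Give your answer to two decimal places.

€52,936.88

PV = FV·(1+i)^(−n) = 73,500 × 0.720230 = 52,936.8824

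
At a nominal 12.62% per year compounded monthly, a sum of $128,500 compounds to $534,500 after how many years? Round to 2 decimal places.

11.35 years

Periodic rate i = 0.1262/12 = 0.0105167.
n = ln(534500/128500) / ln(1+0.0105167) = ln(4.15953) / 0.010462 = 136.2490 months
= 136.2490/12 years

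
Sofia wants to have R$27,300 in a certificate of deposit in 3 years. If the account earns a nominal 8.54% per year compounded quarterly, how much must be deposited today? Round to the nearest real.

i = 0.0854/4 = 0.02135 per quarter; n = 3·4 = 12.
PV = FV·(1+i)^(−n) = 27,300 × 0.776077 = 21,186.9054

R$21,187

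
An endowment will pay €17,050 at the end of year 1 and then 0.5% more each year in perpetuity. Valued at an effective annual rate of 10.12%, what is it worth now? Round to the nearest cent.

€177,234.93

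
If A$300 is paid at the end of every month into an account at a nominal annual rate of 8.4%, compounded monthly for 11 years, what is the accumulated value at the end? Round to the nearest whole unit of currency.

Periodic rate i = 0.084/12 = 0.007; n = 11 × 12 = 132 periods.
Accumulation factor s(132|0.007) = 215.892992; FV = 300 × 215.892992 = 64,767.8976

A$64,768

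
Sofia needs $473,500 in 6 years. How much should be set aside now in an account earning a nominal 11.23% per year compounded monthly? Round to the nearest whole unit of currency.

$242,133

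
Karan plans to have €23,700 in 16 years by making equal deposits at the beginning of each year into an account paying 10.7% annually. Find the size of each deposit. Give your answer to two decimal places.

PMT = 23700 / ( [(1+0.107)^16 − 1] / 0.107 × (1+i) ) = 23700 / 42.271169 = 560.6658

€560.67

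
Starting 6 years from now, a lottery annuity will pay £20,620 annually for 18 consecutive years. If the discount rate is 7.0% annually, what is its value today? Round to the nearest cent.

Value one period before first payment (t=5): 20620 × [1 − (1+0.07)^(−18)] / 0.07 = 20620 × 10.059087 = 207,418.3721
PV₀ = 207,418.3721 / (1+0.07)^5 = 207,418.3721 / 1.402552 = 147,886.4327

£147,886.43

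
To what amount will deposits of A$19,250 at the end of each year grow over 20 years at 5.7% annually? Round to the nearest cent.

A$685,704.77

Accumulation factor s(20|0.057) = 35.621027; FV = 19250 × 35.621027 = 685,704.7655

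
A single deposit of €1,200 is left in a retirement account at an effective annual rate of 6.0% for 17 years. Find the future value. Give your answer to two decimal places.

1,200 × (1+0.06)^17 = 1,200 × 2.692773 = 3,231.3273

€3,231.33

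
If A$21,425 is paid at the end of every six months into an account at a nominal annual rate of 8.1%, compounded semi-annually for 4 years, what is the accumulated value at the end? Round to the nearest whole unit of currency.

With 2 periods per year: i = 0.0405, n = 8.
FV = PMT · [(1+i)^n − 1] / i = 21425 · 9.230658 = 197,766.8446

A$197,767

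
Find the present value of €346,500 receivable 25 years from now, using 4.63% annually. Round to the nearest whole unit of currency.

€111,763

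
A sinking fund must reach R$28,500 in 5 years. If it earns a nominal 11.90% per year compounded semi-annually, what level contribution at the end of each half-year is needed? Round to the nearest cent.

R$2,167.32

i = 0.119/2 = 0.0595 per half-year; n = 5·2 = 10.
PMT = 28500 / ( [(1+0.0595)^10 − 1] / 0.0595 ) = 28500 / 13.149886 = 2,167.3192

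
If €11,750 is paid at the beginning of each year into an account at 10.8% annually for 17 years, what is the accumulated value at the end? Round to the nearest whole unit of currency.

Accumulation factor s(17|0.108) × (1+i) = 48.393970; FV = 11750 × 48.393970 = 568,629.1532
(Beginning-of-period payments → annuity-due factor ×(1+i).)

€568,629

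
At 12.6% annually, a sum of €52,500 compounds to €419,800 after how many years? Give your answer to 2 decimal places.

17.52 years

n = ln(419800/52500) / ln(1+0.126) = ln(7.99619) / 0.118672 = 17.5187 years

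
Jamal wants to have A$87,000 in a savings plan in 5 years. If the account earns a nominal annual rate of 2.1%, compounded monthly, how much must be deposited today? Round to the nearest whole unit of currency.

A$78,335

Periodic rate i = 0.021/12 = 0.00175; n = 5 × 12 = 60 periods.
PV = 87,000 / (1 + 0.00175)^60 = 87,000 / 1.110609 = 78,335.4218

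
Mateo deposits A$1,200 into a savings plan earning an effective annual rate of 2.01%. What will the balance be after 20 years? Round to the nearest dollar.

A$1,787

FV = PV·(1+i)^n = 1,200 × 1.488864 = 1,786.6365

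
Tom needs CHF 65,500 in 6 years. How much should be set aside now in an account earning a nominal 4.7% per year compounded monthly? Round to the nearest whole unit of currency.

With 12 periods per year: i = 0.00391667, n = 72.
Discount factor = (1+0.00391667)^(−72) = 0.754689; PV = 65,500 × 0.754689 = 49,432.1467

CHF 49,432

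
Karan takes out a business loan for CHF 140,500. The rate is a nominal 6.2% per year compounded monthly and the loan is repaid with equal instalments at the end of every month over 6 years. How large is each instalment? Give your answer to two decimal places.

With 12 periods per year: i = 0.00516667, n = 72.
PMT = 140500 / ( [1 − (1+0.00516667)^(−72)] / 0.00516667 ) = 140500 / 59.997144 = 2,341.7781

CHF 2,341.78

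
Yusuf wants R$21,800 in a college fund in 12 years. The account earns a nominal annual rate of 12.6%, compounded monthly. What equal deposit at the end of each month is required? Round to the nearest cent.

i = 0.126/12 = 0.0105 per month; n = 12·12 = 144.
FV-annuity factor = 333.350363; PMT = 21800 / 333.350363 = 65.3967

R$65.40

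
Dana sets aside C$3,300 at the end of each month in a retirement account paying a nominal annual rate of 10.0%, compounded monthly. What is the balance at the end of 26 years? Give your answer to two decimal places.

i = 0.1/12 = 0.00833333 per month; n = 26·12 = 312.
FV = 3300 × [(1+0.00833333)^312 − 1] / 0.00833333 = 3300 × 1478.335767 = 4,878,508.0295

C$4,878,508.03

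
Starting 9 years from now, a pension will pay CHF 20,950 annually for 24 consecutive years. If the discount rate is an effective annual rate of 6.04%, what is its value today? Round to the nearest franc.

Value one period before first payment (t=8): 20950 × [1 − (1+0.0604)^(−24)] / 0.0604 = 20950 × 12.504101 = 261,960.9235
Discount back 8 years: 261,960.9235 × (1+0.0604)^(−8) = 261,960.9235 × 0.625522 = 163,862.1920

CHF 163,862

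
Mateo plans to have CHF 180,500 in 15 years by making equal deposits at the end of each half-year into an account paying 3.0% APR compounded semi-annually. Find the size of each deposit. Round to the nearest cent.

CHF 4,808.37

With 2 periods per year: i = 0.015, n = 30.
PMT = 180500 / ( [(1+0.015)^30 − 1] / 0.015 ) = 180500 / 37.538681 = 4,808.3735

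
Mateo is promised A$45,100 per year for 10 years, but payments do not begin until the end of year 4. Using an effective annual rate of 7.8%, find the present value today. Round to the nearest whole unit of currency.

A$243,767

PV at t=3 (ordinary 10-year annuity): 45100 × a(10|0.078) = 45100 × 6.771036 = 305,373.7413
Discount back 3 years: 305,373.7413 × (1+0.078)^(−3) = 305,373.7413 × 0.798259 = 243,767.2777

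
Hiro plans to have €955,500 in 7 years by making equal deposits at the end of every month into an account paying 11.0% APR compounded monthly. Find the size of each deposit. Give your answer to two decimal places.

Periodic rate i = 0.11/12 = 0.00916667; n = 7 × 12 = 84 periods.
PMT = 955500 / ( [(1+0.00916667)^84 − 1] / 0.00916667 ) = 955500 / 125.694940 = 7,601.7380

€7,601.74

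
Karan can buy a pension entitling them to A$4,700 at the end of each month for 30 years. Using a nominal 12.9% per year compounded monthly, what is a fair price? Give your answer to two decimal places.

A$427,899.52

With 12 periods per year: i = 0.01075, n = 360.
PV = 4700 × [1 − (1+0.01075)^(−360)] / 0.01075 = 4700 × 91.042452 = 427,899.5229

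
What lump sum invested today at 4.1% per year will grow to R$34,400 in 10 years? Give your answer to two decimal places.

PV = FV·(1+i)^(−n) = 34,400 × 0.669103 = 23,017.1288

R$23,017.13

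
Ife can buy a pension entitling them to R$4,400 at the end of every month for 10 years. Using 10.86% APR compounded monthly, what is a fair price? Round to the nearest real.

i = 0.1086/12 = 0.00905 per month; n = 10·12 = 120.
PV = 4400 × [1 − (1+0.00905)^(−120)] / 0.00905 = 4400 × 73.014698 = 321,264.6697

R$321,265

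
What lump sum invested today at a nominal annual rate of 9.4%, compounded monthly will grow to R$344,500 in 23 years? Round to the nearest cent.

R$39,985.54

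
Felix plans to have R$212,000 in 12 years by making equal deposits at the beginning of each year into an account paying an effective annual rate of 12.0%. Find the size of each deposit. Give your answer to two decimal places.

R$7,843.40

FV-annuity factor × (1+i) = 27.029109; PMT = 212000 / 27.029109 = 7,843.3957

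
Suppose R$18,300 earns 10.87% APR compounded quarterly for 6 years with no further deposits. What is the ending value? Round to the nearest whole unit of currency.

R$34,827

Periodic rate i = 0.1087/4 = 0.027175; n = 6 × 4 = 24 periods.
FV = PV·(1+i)^n = 18,300 × 1.903122 = 34,827.1284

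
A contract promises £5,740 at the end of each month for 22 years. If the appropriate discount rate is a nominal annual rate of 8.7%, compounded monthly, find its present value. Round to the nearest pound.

Periodic rate i = 0.087/12 = 0.00725; n = 22 × 12 = 264 periods.
PV = 5740 × [1 − (1+0.00725)^(−264)] / 0.00725 = 5740 × 117.446735 = 674,144.2598

£674,144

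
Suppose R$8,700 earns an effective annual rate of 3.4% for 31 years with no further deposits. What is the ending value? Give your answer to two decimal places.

FV = PV·(1+i)^n = 8,700 × 2.819270 = 24,527.6508

R$24,527.65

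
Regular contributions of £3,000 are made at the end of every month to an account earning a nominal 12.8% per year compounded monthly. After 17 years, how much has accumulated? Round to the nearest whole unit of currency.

i = 0.128/12 = 0.0106667 per month; n = 17·12 = 204.
FV = PMT · [(1+i)^n − 1] / i = 3000 · 722.816377 = 2,168,449.1311

£2,168,449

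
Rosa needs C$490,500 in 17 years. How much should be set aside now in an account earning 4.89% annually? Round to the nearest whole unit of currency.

PV = FV·(1+i)^(−n) = 490,500 × 0.444141 = 217,851.0010

C$217,851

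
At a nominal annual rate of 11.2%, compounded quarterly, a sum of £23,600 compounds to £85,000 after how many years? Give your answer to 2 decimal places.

11.60 years

Periodic rate i = 0.112/4 = 0.028.
n = ln(85000/23600) / ln(1+0.028) = ln(3.60169) / 0.027615 = 46.4022 quarters
= 46.4022/4 years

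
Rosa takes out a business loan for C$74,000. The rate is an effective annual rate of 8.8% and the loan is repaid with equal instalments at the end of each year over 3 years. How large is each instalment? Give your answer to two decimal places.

C$29,129.91

Annuity-PV factor = 2.540345; PMT = 74000 / 2.540345 = 29,129.9065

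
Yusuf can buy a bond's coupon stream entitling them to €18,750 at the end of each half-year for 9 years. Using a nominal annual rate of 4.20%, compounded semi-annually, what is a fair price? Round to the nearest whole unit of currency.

With 2 periods per year: i = 0.021, n = 18.
PV = PMT · [1 − (1+i)^(−n)] / i = 18750 · 14.861050 = 278,644.6865

€278,645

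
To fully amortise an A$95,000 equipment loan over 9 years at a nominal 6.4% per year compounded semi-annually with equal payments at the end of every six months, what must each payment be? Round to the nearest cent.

i = 0.064/2 = 0.032 per half-year; n = 9·2 = 18.
PMT = 95000 / ( [1 − (1+0.032)^(−18)] / 0.032 ) = 95000 / 13.523807 = 7,024.6491

A$7,024.65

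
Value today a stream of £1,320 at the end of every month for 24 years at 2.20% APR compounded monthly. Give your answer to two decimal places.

£295,150.66

i = 0.022/12 = 0.00183333 per month; n = 24·12 = 288.
Annuity factor a(288|0.00183333) = 223.598982; PV = 1320 × 223.598982 = 295,150.6560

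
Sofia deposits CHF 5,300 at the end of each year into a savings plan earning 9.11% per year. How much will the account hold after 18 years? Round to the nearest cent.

CHF 221,282.07

FV = 5300 × [(1+0.0911)^18 − 1] / 0.0911 = 5300 × 41.751334 = 221,282.0717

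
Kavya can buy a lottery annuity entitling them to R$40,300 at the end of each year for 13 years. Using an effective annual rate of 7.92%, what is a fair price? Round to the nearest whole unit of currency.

Annuity factor a(13|0.0792) = 7.938672; PV = 40300 × 7.938672 = 319,928.4970

R$319,928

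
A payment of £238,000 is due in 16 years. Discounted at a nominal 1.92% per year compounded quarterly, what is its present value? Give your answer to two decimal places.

£175,178.53

With 4 periods per year: i = 0.0048, n = 64.
PV = FV·(1+i)^(−n) = 238,000 × 0.736044 = 175,178.5261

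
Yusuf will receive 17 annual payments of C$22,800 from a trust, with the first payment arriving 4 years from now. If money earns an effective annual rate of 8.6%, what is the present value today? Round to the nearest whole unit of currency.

Value one period before first payment (t=3): 22800 × [1 − (1+0.086)^(−17)] / 0.086 = 22800 × 8.767719 = 199,904.0018
PV₀ = 199,904.0018 / (1+0.086)^3 = 199,904.0018 / 1.280824 = 156,074.5216

C$156,075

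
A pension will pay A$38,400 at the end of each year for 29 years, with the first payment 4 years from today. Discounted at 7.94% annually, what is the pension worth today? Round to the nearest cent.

Value one period before first payment (t=3): 38400 × [1 − (1+0.0794)^(−29)] / 0.0794 = 38400 × 11.220766 = 430,877.4154
PV₀ = 430,877.4154 / (1+0.0794)^3 = 430,877.4154 / 1.257614 = 342,615.0922

A$342,615.09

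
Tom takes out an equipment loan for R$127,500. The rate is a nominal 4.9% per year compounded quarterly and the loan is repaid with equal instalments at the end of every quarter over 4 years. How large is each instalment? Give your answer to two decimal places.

With 4 periods per year: i = 0.01225, n = 16.
PMT = 127500 / ( [1 − (1+0.01225)^(−16)] / 0.01225 ) = 127500 / 14.449661 = 8,823.7367

R$8,823.74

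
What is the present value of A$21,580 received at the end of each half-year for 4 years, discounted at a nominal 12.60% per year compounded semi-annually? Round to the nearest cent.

A$132,430.62

i = 0.126/2 = 0.063 per half-year; n = 4·2 = 8.
PV = 21580 × [1 − (1+0.063)^(−8)] / 0.063 = 21580 × 6.136730 = 132,430.6250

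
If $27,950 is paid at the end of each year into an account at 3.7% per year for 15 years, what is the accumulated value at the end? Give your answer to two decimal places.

FV = PMT · [(1+i)^n − 1] / i = 27950 · 19.583029 = 547,345.6509

$547,345.65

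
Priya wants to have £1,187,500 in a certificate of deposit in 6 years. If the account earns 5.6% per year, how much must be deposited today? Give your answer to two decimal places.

£856,347.65

Discount factor = (1+0.056)^(−6) = 0.721135; PV = 1,187,500 × 0.721135 = 856,347.6477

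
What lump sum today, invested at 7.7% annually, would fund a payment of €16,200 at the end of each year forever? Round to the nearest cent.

PV = PMT / i = 16200 / 0.077 = 210,389.6104

€210,389.61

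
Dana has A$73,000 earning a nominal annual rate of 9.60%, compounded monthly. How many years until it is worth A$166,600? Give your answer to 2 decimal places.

8.63 years

Periodic rate i = 0.096/12 = 0.008.
n = ln(166600/73000) / ln(1+0.008) = ln(2.28219) / 0.007968 = 103.5541 months
= 103.5541/12 years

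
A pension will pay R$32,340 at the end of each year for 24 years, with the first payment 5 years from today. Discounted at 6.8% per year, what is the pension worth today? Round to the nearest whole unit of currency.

PV at t=4 (ordinary 24-year annuity): 32340 × a(24|0.068) = 32340 × 11.673521 = 377,521.6534
PV₀ = 377,521.6534 / (1+0.068)^4 = 377,521.6534 / 1.301023 = 290,172.9037

R$290,173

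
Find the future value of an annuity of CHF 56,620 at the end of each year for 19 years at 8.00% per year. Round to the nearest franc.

FV = PMT · [(1+i)^n − 1] / i = 56620 · 41.446263 = 2,346,687.4246

CHF 2,346,687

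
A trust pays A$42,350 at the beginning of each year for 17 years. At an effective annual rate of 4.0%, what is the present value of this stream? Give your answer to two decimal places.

Annuity factor a(17|0.04) × (1+i) = 12.652296; PV = 42350 × 12.652296 = 535,824.7190
(Beginning-of-period payments → annuity-due factor ×(1+i).)

A$535,824.72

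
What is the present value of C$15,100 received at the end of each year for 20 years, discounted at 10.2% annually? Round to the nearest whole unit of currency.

C$126,819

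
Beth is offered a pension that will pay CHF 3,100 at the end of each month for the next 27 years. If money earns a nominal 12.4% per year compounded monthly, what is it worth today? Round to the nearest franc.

CHF 289,271

With 12 periods per year: i = 0.0103333, n = 324.
PV = PMT · [1 − (1+i)^(−n)] / i = 3100 · 93.313185 = 289,270.8726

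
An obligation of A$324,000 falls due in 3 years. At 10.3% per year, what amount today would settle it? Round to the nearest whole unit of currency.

A$241,445

PV = FV·(1+i)^(−n) = 324,000 × 0.745201 = 241,445.1427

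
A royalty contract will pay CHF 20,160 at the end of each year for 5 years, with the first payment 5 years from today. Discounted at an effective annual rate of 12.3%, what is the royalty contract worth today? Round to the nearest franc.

PV at t=4 (ordinary 5-year annuity): 20160 × a(5|0.123) = 20160 × 3.578146 = 72,135.4177
Discount back 4 years: 72,135.4177 × (1+0.123)^(−4) = 72,135.4177 × 0.628754 = 45,355.4548

CHF 45,355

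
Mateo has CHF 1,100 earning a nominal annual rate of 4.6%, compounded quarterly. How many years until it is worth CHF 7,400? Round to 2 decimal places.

41.68 years

Periodic rate i = 0.046/4 = 0.0115.
n = ln(7400/1100) / ln(1+0.0115) = ln(6.72727) / 0.011434 = 166.7052 quarters
= 166.7052/4 years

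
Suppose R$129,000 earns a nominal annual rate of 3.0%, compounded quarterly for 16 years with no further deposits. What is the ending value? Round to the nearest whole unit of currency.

R$208,101

i = 0.03/4 = 0.0075 per quarter; n = 16·4 = 64.
FV = 129,000 × (1 + 0.0075)^64 = 208,100.5454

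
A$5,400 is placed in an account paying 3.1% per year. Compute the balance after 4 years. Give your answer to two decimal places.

A$6,101.38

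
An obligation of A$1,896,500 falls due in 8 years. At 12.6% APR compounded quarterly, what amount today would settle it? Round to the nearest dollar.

Periodic rate i = 0.126/4 = 0.0315; n = 8 × 4 = 32 periods.
PV = 1,896,500 / (1 + 0.0315)^32 = 1,896,500 / 2.697835 = 702,971.0063

A$702,971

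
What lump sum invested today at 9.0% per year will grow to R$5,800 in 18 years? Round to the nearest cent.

Discount factor = (1+0.09)^(−18) = 0.211994; PV = 5,800 × 0.211994 = 1,229.5637

R$1,229.56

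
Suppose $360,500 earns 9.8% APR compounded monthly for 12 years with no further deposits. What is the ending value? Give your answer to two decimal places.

$1,162,950.91

i = 0.098/12 = 0.00816667 per month; n = 12·12 = 144.
FV = PV·(1+i)^n = 360,500 × 3.225939 = 1,162,950.9100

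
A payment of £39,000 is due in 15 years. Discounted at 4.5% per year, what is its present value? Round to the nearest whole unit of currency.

PV = 39,000 / (1 + 0.045)^15 = 39,000 / 1.935282 = 20,152.0973

£20,152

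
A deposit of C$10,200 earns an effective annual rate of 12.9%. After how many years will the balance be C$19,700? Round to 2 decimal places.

n = ln(19700/10200) / ln(1+0.129) = ln(1.93137) / 0.121332 = 5.4250 years

5.43 years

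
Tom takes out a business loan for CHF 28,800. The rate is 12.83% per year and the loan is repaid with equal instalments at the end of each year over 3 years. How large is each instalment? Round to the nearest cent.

CHF 12,162.24

Annuity-PV factor = 2.367985; PMT = 28800 / 2.367985 = 12,162.2391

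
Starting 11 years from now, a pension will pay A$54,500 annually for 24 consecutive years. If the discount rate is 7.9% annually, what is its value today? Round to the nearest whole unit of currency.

Value one period before first payment (t=10): 54500 × [1 − (1+0.079)^(−24)] / 0.079 = 54500 × 10.617156 = 578,635.0164
Discount back 10 years: 578,635.0164 × (1+0.079)^(−10) = 578,635.0164 × 0.467504 = 270,514.3231

A$270,514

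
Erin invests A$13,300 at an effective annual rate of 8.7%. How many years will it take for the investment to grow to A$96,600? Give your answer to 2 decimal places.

23.77 years

n = ln(96600/13300) / ln(1+0.087) = ln(7.26316) / 0.083422 = 23.7686 years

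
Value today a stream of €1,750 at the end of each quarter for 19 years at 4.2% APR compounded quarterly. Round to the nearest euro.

i = 0.042/4 = 0.0105 per quarter; n = 19·4 = 76.
PV = PMT · [1 − (1+i)^(−n)] / i = 1750 · 52.180423 = 91,315.7408

€91,316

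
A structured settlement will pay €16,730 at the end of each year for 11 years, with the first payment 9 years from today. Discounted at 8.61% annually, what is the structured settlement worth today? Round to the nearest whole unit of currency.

€59,899

Value one period before first payment (t=8): 16730 × [1 − (1+0.0861)^(−11)] / 0.0861 = 16730 × 6.932429 = 115,979.5361
Discount back 8 years: 115,979.5361 × (1+0.0861)^(−8) = 115,979.5361 × 0.516466 = 59,899.4532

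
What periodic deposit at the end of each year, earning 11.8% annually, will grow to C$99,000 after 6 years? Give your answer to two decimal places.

FV-annuity factor = 8.074312; PMT = 99000 / 8.074312 = 12,261.1072

C$12,261.11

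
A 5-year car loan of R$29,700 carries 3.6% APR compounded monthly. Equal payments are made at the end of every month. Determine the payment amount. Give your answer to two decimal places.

i = 0.036/12 = 0.003 per month; n = 5·12 = 60.
PMT = 29700 / ( [1 − (1+0.003)^(−60)] / 0.003 ) = 29700 / 54.834895 = 541.6259

R$541.63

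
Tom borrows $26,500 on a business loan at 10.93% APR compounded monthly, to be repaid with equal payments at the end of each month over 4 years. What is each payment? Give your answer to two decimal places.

i = 0.1093/12 = 0.00910833 per month; n = 4·12 = 48.
PMT = 26500 / ( [1 − (1+0.00910833)^(−48)] / 0.00910833 ) = 26500 / 38.742358 = 684.0059

$684.01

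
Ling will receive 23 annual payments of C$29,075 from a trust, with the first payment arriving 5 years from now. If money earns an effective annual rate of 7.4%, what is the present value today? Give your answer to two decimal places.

C$238,134.50

Value one period before first payment (t=4): 29075 × [1 − (1+0.074)^(−23)] / 0.074 = 29075 × 10.897320 = 316,839.5887
Discount back 4 years: 316,839.5887 × (1+0.074)^(−4) = 316,839.5887 × 0.751593 = 238,134.4981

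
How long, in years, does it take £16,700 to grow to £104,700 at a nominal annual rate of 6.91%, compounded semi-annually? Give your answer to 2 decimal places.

Periodic rate i = 0.0691/2 = 0.03455.
(1+i)^n = 104700/16700 = 6.26946, so n = ln 6.26946 / ln 1.03455 = 54.0441 half-years
= 54.0441/2 years

27.02 years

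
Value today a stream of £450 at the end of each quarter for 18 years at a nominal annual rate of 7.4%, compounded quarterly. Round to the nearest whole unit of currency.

£17,825

With 4 periods per year: i = 0.0185, n = 72.
Annuity factor a(72|0.0185) = 39.611837; PV = 450 × 39.611837 = 17,825.3266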